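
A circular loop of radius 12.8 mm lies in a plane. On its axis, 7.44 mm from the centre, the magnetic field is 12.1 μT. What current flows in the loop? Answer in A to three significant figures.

On the axis of a loop, B = μ₀IR²/[2(R²+z²)^(3/2)], so I = 2B(R²+z²)^(3/2)/(μ₀R²).
R² + z² = 0.0001638 + 5.535×10⁻⁵ = 0.0002192 m²; raised to 3/2 gives 3.25×10⁻⁶ m³.
I = 2 × 1.21×10⁻⁵ × 3.25×10⁻⁶ / (1.26×10⁻⁶ × 0.0001638) = 0.381 A.

I ≈ 0.381 A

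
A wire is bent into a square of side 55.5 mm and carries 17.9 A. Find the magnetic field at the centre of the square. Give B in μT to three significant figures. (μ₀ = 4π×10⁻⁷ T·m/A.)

Each side is a finite straight segment at perpendicular distance d = a/(2 tan(π/4)) = 0.02775 m from the centre, with end-angles ±π/4.
One side contributes B₁ = (μ₀I/4πd)·2 sin(π/4) = 9.12×10⁻⁵ T.
All 4 sides add in the same direction: B = 4 × 9.12×10⁻⁵ = 3.65×10⁻⁴ T.

B ≈ 365 μT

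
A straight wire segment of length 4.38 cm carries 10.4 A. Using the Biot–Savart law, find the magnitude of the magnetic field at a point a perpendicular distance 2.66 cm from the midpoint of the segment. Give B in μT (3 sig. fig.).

B ≈ 49.7 μT

For a finite straight segment, B = (μ₀I/4πd)(sinθ₁ + sinθ₂), where θ₁, θ₂ are the angles from the perpendicular to each end.
The perpendicular from the point meets the wire at its midpoint, so each end is L/2 = 0.0219 m away along the wire.
sinθ₁ = 0.0219/√(0.0219²+0.0266²) = 0.6356; sinθ₂ = 0.0219/√(0.0219²+0.0266²) = 0.6356.
B = (4π×10⁻⁷ × 10.4) / (4π × 0.0266) × (0.6356 + 0.6356) = 4.97×10⁻⁵ T.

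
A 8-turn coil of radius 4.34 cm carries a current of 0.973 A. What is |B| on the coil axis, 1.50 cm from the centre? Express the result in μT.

B ≈ 95.1 μT

For an N-turn flat coil, B = Nμ₀IR²/[2(R²+z²)^(3/2)] with R = 0.0434 m, z = 0.015 m.
B = 8 × 1.19×10⁻⁵ T = 9.51×10⁻⁵ T.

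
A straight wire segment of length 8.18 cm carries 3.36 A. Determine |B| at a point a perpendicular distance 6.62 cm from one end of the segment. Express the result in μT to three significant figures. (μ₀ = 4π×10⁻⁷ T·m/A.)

B ≈ 3.95 μT

For a finite straight segment, B = (μ₀I/4πd)(sinθ₁ + sinθ₂), where θ₁, θ₂ are the angles from the perpendicular to each end.
The perpendicular foot is at one end, so the two end-offsets along the wire are 0 and L = 0.0818 m.
sinθ₁ = 0/√(0²+0.0662²) = 0.0000; sinθ₂ = 0.0818/√(0.0818²+0.0662²) = 0.7773.
B = (4π×10⁻⁷ × 3.36) / (4π × 0.0662) × (0.0000 + 0.7773) = 3.95×10⁻⁶ T.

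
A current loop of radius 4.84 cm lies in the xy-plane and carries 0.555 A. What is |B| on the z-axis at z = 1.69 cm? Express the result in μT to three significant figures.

On the axis of a circular loop, B = μ₀IR² / [2(R²+z²)^(3/2)].
R² + z² = (0.0484)² + (0.0169)² = 0.002628 m², and (R²+z²)^(3/2) = 1.35×10⁻⁴ m³.
B = (4π×10⁻⁷ × 0.555 × 0.002343) / (2 × 1.35×10⁻⁴) = 6.06×10⁻⁶ T.

B ≈ 6.06 μT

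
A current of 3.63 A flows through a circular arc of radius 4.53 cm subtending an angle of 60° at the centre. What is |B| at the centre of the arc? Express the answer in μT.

B ≈ 8.39 μT

The Biot–Savart field of a circular arc at its centre is B = μ₀Iφ/(4πR), with φ = 1.047 rad.
B = (4π×10⁻⁷ × 3.63 × 1.047) / (4π × 0.0453) = 8.39×10⁻⁶ T.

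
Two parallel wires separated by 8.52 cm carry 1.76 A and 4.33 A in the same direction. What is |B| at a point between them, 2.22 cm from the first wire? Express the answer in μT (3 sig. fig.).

Each long wire gives B = μ₀I/(2πd). Distances are d₁ = 0.0222 m and d₂ = 0.063 m.
B₁ = 1.59×10⁻⁵ T, B₂ = 1.37×10⁻⁵ T.
Between parallel currents the two contributions point in opposite directions, so they subtract. B = |B₁ − B₂| = |1.59×10⁻⁵ − 1.37×10⁻⁵| = 2.11×10⁻⁶ T.

B ≈ 2.11 μT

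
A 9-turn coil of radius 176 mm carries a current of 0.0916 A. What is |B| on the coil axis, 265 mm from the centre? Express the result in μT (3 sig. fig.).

For an N-turn flat coil, B = Nμ₀IR²/[2(R²+z²)^(3/2)] with R = 0.176 m, z = 0.265 m.
B = 9 × 5.54×10⁻⁸ T = 4.98×10⁻⁷ T.

B ≈ 0.498 μT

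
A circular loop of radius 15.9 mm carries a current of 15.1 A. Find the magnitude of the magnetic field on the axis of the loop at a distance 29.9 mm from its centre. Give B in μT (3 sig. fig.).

B ≈ 61.8 μT

On the axis of a circular loop, B = μ₀IR² / [2(R²+z²)^(3/2)].
R² + z² = (0.0159)² + (0.0299)² = 0.001147 m², and (R²+z²)^(3/2) = 3.88×10⁻⁵ m³.
B = (4π×10⁻⁷ × 15.1 × 0.0002528) / (2 × 3.88×10⁻⁵) = 6.18×10⁻⁵ T.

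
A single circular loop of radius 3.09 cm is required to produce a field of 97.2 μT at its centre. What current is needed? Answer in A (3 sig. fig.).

I ≈ 4.78 A

At the centre of a circular loop B = μ₀I/(2R), so I = 2RB/μ₀.
With R = 0.0309 m, I = 2 × 0.0309 × 9.72×10⁻⁵ / (4π×10⁻⁷) = 4.78 A.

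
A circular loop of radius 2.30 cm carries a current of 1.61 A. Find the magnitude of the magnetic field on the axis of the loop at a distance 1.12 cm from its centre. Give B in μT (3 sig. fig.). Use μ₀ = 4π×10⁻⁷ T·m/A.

B ≈ 32.0 μT

On the axis of a circular loop, B = μ₀IR² / [2(R²+z²)^(3/2)].
R² + z² = (0.023)² + (0.0112)² = 0.0006544 m², and (R²+z²)^(3/2) = 1.67×10⁻⁵ m³.
B = (4π×10⁻⁷ × 1.61 × 0.000529) / (2 × 1.67×10⁻⁵) = 3.20×10⁻⁵ T.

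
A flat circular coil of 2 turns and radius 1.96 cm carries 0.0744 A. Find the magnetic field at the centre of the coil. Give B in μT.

For an N-turn flat coil, B = Nμ₀I/(2R) with R = 0.0196 m.
B = 2 × 2.39×10⁻⁶ T = 4.77×10⁻⁶ T.

B ≈ 4.77 μT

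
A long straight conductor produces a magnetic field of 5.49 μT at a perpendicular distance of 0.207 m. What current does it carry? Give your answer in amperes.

I ≈ 5.68 A

For a long straight wire B = μ₀I/(2πd), so I = 2πdB/μ₀.
I = 2π × 0.207 × 5.49×10⁻⁶ / (4π×10⁻⁷) = 5.68 A.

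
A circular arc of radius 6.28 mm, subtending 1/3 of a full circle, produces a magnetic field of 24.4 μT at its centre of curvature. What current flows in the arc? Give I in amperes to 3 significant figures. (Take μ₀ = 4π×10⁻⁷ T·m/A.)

I ≈ 0.732 A

For a circular arc, B = μ₀Iφ/(4πR) with φ in radians; here φ = 2.094 rad.
So I = 4πRB/(μ₀φ) = 4π × 0.00628 × 2.44×10⁻⁵ / (4π×10⁻⁷ × 2.094) = 0.732 A.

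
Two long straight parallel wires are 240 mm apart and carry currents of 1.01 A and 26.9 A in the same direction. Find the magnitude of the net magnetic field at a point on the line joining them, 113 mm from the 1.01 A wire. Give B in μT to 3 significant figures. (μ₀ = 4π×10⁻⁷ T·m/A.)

B ≈ 40.6 μT

Each long wire gives B = μ₀I/(2πd). Distances are d₁ = 0.113 m and d₂ = 0.127 m.
B₁ = 1.79×10⁻⁶ T, B₂ = 4.24×10⁻⁵ T.
Between parallel currents the two contributions point in opposite directions, so they subtract. B = |B₁ − B₂| = |1.79×10⁻⁶ − 4.24×10⁻⁵| = 4.06×10⁻⁵ T.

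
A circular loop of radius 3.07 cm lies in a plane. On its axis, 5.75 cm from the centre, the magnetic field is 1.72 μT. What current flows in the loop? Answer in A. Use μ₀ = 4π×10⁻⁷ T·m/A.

I ≈ 0.804 A

On the axis of a loop, B = μ₀IR²/[2(R²+z²)^(3/2)], so I = 2B(R²+z²)^(3/2)/(μ₀R²).
R² + z² = 0.0009425 + 0.003306 = 0.004249 m²; raised to 3/2 gives 2.77×10⁻⁴ m³.
I = 2 × 1.72×10⁻⁶ × 2.77×10⁻⁴ / (1.26×10⁻⁶ × 0.0009425) = 0.804 A.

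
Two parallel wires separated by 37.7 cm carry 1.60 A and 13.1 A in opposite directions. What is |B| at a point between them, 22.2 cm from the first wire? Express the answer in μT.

Each long wire gives B = μ₀I/(2πd). Distances are d₁ = 0.222 m and d₂ = 0.155 m.
B₁ = 1.44×10⁻⁶ T, B₂ = 1.69×10⁻⁵ T.
Between antiparallel currents both contributions point the same way, so they add. B = B₁ + B₂ = 1.44×10⁻⁶ + 1.69×10⁻⁵ = 1.83×10⁻⁵ T.

B ≈ 18.3 μT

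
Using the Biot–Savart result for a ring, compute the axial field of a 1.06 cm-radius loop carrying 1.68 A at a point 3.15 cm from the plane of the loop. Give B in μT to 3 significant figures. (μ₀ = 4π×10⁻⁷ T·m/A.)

On the axis of a circular loop, B = μ₀IR² / [2(R²+z²)^(3/2)].
R² + z² = (0.0106)² + (0.0315)² = 0.001105 m², and (R²+z²)^(3/2) = 3.67×10⁻⁵ m³.
B = (4π×10⁻⁷ × 1.68 × 0.0001124) / (2 × 3.67×10⁻⁵) = 3.23×10⁻⁶ T.

B ≈ 3.23 μT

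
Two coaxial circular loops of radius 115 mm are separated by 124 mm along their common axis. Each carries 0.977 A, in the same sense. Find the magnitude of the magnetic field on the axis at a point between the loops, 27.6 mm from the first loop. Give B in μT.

Each loop contributes B = μ₀IR²/[2(R²+z²)^(3/2)] on the axis, with z measured from that loop.
Loop 1 (z = 0.0276 m): B₁ = 4.91×10⁻⁶ T. Loop 2 (z = 0.0964 m): B₂ = 2.40×10⁻⁶ T.
The fields add: B = B₁ + B₂ = 7.31×10⁻⁶ T.

B ≈ 7.31 μT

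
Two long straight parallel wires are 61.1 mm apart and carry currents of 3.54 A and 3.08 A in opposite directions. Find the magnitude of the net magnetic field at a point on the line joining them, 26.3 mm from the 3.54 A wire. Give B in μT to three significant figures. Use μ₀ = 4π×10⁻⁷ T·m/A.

B ≈ 44.6 μT

Each long wire gives B = μ₀I/(2πd). Distances are d₁ = 0.0263 m and d₂ = 0.0348 m.
B₁ = 2.69×10⁻⁵ T, B₂ = 1.77×10⁻⁵ T.
Between antiparallel currents both contributions point the same way, so they add. B = B₁ + B₂ = 2.69×10⁻⁵ + 1.77×10⁻⁵ = 4.46×10⁻⁵ T.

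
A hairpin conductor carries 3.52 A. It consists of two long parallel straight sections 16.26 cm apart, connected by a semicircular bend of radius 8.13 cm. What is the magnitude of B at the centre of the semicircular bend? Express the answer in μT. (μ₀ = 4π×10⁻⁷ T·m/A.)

B ≈ 22.3 μT

The semicircular arc contributes B_arc = μ₀I·π/(4πR) = μ₀I/(4R) = 1.36×10⁻⁵ T.
Each semi-infinite lead is at perpendicular distance R = 0.0813 m from the centre, with the perpendicular foot at its near end, so it contributes μ₀I/(4πR); both point the same way, together 8.66×10⁻⁶ T.
Arc and leads all point the same direction: B = 1.36×10⁻⁵ + 8.66×10⁻⁶ = 2.23×10⁻⁵ T.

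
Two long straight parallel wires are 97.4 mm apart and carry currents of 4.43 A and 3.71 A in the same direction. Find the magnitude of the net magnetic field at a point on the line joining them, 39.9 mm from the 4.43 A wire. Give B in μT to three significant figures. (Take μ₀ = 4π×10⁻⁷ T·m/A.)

Each long wire gives B = μ₀I/(2πd). Distances are d₁ = 0.0399 m and d₂ = 0.0575 m.
B₁ = 2.22×10⁻⁵ T, B₂ = 1.29×10⁻⁵ T.
Between parallel currents the two contributions point in opposite directions, so they subtract. B = |B₁ − B₂| = |2.22×10⁻⁵ − 1.29×10⁻⁵| = 9.30×10⁻⁶ T.

B ≈ 9.30 μT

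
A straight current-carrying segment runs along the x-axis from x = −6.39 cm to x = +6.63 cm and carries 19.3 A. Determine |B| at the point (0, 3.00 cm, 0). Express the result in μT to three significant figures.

For a finite straight segment, B = (μ₀I/4πd)(sinθ₁ + sinθ₂), where θ₁, θ₂ are the angles from the perpendicular to each end.
The perpendicular distance is d = 0.03 m; the end-offsets along the wire are a = 0.0639 m and b = 0.0663 m.
sinθ₁ = 0.0639/√(0.0639²+0.03²) = 0.9052; sinθ₂ = 0.0663/√(0.0663²+0.03²) = 0.9111.
B = (4π×10⁻⁷ × 19.3) / (4π × 0.03) × (0.9052 + 0.9111) = 1.17×10⁻⁴ T.

B ≈ 117 μT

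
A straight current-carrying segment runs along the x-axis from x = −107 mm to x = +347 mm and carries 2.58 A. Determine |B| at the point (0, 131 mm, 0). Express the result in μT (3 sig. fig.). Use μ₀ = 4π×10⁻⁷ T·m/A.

For a finite straight segment, B = (μ₀I/4πd)(sinθ₁ + sinθ₂), where θ₁, θ₂ are the angles from the perpendicular to each end.
The perpendicular distance is d = 0.131 m; the end-offsets along the wire are a = 0.107 m and b = 0.347 m.
sinθ₁ = 0.107/√(0.107²+0.131²) = 0.6326; sinθ₂ = 0.347/√(0.347²+0.131²) = 0.9356.
B = (4π×10⁻⁷ × 2.58) / (4π × 0.131) × (0.6326 + 0.9356) = 3.09×10⁻⁶ T.

B ≈ 3.09 μT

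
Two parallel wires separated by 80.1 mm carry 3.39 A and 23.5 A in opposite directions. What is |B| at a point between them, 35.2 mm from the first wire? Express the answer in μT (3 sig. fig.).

Each long wire gives B = μ₀I/(2πd). Distances are d₁ = 0.0352 m and d₂ = 0.0449 m.
B₁ = 1.93×10⁻⁵ T, B₂ = 1.05×10⁻⁴ T.
Between antiparallel currents both contributions point the same way, so they add. B = B₁ + B₂ = 1.93×10⁻⁵ + 1.05×10⁻⁴ = 1.24×10⁻⁴ T.

B ≈ 124 μT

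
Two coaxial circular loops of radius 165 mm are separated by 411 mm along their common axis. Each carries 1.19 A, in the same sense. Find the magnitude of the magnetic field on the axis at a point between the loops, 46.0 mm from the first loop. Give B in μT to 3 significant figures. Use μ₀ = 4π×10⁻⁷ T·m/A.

Each loop contributes B = μ₀IR²/[2(R²+z²)^(3/2)] on the axis, with z measured from that loop.
Loop 1 (z = 0.046 m): B₁ = 4.05×10⁻⁶ T. Loop 2 (z = 0.365 m): B₂ = 3.17×10⁻⁷ T.
The fields add: B = B₁ + B₂ = 4.37×10⁻⁶ T.

B ≈ 4.37 μT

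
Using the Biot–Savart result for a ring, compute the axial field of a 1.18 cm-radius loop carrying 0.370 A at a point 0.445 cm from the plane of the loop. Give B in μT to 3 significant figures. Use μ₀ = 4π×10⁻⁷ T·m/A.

B ≈ 16.1 μT

On the axis of a circular loop, B = μ₀IR² / [2(R²+z²)^(3/2)].
R² + z² = (0.0118)² + (0.00445)² = 0.000159 m², and (R²+z²)^(3/2) = 2.01×10⁻⁶ m³.
B = (4π×10⁻⁷ × 0.370 × 0.0001392) / (2 × 2.01×10⁻⁶) = 1.61×10⁻⁵ T.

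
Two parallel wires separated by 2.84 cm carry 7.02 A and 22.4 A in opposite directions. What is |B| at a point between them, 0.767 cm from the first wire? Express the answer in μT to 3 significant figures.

Each long wire gives B = μ₀I/(2πd). Distances are d₁ = 0.00767 m and d₂ = 0.02073 m.
B₁ = 1.83×10⁻⁴ T, B₂ = 2.16×10⁻⁴ T.
Between antiparallel currents both contributions point the same way, so they add. B = B₁ + B₂ = 1.83×10⁻⁴ + 2.16×10⁻⁴ = 3.99×10⁻⁴ T.

B ≈ 399 μT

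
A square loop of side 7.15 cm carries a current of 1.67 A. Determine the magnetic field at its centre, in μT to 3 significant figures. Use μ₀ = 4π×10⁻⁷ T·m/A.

B ≈ 26.4 μT

Each side is a finite straight segment at perpendicular distance d = a/(2 tan(π/4)) = 0.03575 m from the centre, with end-angles ±π/4.
One side contributes B₁ = (μ₀I/4πd)·2 sin(π/4) = 6.61×10⁻⁶ T.
All 4 sides add in the same direction: B = 4 × 6.61×10⁻⁶ = 2.64×10⁻⁵ T.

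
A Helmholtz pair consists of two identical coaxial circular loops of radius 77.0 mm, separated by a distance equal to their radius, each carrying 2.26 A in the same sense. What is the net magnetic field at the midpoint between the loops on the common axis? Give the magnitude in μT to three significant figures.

B ≈ 26.4 μT

Each loop contributes B = μ₀IR²/[2(R²+z²)^(3/2)] on the axis, with z measured from that loop.
Loop 1 (z = 0.0385 m): B₁ = 1.32×10⁻⁵ T. Loop 2 (z = 0.0385 m): B₂ = 1.32×10⁻⁵ T.
The fields add: B = B₁ + B₂ = 2.64×10⁻⁵ T.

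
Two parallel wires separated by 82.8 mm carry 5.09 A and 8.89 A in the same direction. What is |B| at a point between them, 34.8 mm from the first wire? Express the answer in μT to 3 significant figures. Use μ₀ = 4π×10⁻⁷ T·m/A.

Each long wire gives B = μ₀I/(2πd). Distances are d₁ = 0.0348 m and d₂ = 0.048 m.
B₁ = 2.93×10⁻⁵ T, B₂ = 3.70×10⁻⁵ T.
Between parallel currents the two contributions point in opposite directions, so they subtract. B = |B₁ − B₂| = |2.93×10⁻⁵ − 3.70×10⁻⁵| = 7.79×10⁻⁶ T.

B ≈ 7.79 μT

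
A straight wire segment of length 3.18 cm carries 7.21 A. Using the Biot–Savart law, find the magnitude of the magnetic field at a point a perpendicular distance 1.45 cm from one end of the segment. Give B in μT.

For a finite straight segment, B = (μ₀I/4πd)(sinθ₁ + sinθ₂), where θ₁, θ₂ are the angles from the perpendicular to each end.
The perpendicular foot is at one end, so the two end-offsets along the wire are 0 and L = 0.0318 m.
sinθ₁ = 0/√(0²+0.0145²) = 0.0000; sinθ₂ = 0.0318/√(0.0318²+0.0145²) = 0.9099.
B = (4π×10⁻⁷ × 7.21) / (4π × 0.0145) × (0.0000 + 0.9099) = 4.52×10⁻⁵ T.

B ≈ 45.2 μT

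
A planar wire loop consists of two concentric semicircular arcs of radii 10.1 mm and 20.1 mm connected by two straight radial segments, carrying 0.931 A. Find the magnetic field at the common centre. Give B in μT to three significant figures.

B ≈ 14.4 μT

The radial connectors point toward the centre, so dl × r̂ = 0 and they contribute nothing.
Each semicircle gives μ₀I/(4R): inner arc 2.90×10⁻⁵ T, outer arc 1.46×10⁻⁵ T.
The two arcs carry current in opposite angular senses, so their fields oppose: B = |2.90×10⁻⁵ − 1.46×10⁻⁵| = 1.44×10⁻⁵ T.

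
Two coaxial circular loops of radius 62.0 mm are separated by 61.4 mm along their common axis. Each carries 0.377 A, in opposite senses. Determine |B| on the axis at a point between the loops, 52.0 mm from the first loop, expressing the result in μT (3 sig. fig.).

B ≈ 1.97 μT

Each loop contributes B = μ₀IR²/[2(R²+z²)^(3/2)] on the axis, with z measured from that loop.
Loop 1 (z = 0.052 m): B₁ = 1.72×10⁻⁶ T. Loop 2 (z = 0.0094 m): B₂ = 3.69×10⁻⁶ T.
The fields oppose: B = |B₁ − B₂| = 1.97×10⁻⁶ T.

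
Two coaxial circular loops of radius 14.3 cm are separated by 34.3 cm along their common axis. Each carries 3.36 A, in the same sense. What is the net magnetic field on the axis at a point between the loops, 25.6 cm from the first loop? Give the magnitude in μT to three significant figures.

Each loop contributes B = μ₀IR²/[2(R²+z²)^(3/2)] on the axis, with z measured from that loop.
Loop 1 (z = 0.256 m): B₁ = 1.71×10⁻⁶ T. Loop 2 (z = 0.087 m): B₂ = 9.21×10⁻⁶ T.
The fields add: B = B₁ + B₂ = 1.09×10⁻⁵ T.

B ≈ 10.9 μT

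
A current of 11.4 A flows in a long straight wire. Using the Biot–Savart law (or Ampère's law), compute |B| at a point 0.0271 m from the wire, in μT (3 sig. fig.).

For an infinitely long straight wire, B = μ₀I/(2πd).
B = (4π×10⁻⁷ × 11.4) / (2π × 0.0271) = 8.41×10⁻⁵ T.

B ≈ 84.1 μT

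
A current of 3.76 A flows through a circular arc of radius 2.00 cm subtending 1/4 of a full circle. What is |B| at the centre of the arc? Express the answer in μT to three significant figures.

B ≈ 29.5 μT

The Biot–Savart field of a circular arc at its centre is B = μ₀Iφ/(4πR), with φ = 1.571 rad.
B = (4π×10⁻⁷ × 3.76 × 1.571) / (4π × 0.02) = 2.95×10⁻⁵ T.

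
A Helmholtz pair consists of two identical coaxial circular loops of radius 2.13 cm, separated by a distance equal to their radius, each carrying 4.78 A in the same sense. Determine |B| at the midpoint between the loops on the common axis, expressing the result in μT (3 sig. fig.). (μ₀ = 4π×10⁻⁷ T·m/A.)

B ≈ 202 μT

Each loop contributes B = μ₀IR²/[2(R²+z²)^(3/2)] on the axis, with z measured from that loop.
Loop 1 (z = 0.01065 m): B₁ = 1.01×10⁻⁴ T. Loop 2 (z = 0.01065 m): B₂ = 1.01×10⁻⁴ T.
The fields add: B = B₁ + B₂ = 2.02×10⁻⁴ T.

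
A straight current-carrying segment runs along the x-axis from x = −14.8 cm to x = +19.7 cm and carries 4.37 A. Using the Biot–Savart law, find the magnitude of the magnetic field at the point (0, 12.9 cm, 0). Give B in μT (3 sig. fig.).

For a finite straight segment, B = (μ₀I/4πd)(sinθ₁ + sinθ₂), where θ₁, θ₂ are the angles from the perpendicular to each end.
The perpendicular distance is d = 0.129 m; the end-offsets along the wire are a = 0.148 m and b = 0.197 m.
sinθ₁ = 0.148/√(0.148²+0.129²) = 0.7538; sinθ₂ = 0.197/√(0.197²+0.129²) = 0.8366.
B = (4π×10⁻⁷ × 4.37) / (4π × 0.129) × (0.7538 + 0.8366) = 5.39×10⁻⁶ T.

B ≈ 5.39 μT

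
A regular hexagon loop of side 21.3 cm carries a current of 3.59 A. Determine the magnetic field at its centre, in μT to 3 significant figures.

B ≈ 11.7 μT

Each side is a finite straight segment at perpendicular distance d = a/(2 tan(π/6)) = 0.1845 m from the centre, with end-angles ±π/6.
One side contributes B₁ = (μ₀I/4πd)·2 sin(π/6) = 1.95×10⁻⁶ T.
All 6 sides add in the same direction: B = 6 × 1.95×10⁻⁶ = 1.17×10⁻⁵ T.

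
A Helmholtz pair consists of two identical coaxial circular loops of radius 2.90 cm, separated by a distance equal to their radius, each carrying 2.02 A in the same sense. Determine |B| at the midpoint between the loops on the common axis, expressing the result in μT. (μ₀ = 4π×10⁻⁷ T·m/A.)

B ≈ 62.6 μT

Each loop contributes B = μ₀IR²/[2(R²+z²)^(3/2)] on the axis, with z measured from that loop.
Loop 1 (z = 0.0145 m): B₁ = 3.13×10⁻⁵ T. Loop 2 (z = 0.0145 m): B₂ = 3.13×10⁻⁵ T.
The fields add: B = B₁ + B₂ = 6.26×10⁻⁵ T.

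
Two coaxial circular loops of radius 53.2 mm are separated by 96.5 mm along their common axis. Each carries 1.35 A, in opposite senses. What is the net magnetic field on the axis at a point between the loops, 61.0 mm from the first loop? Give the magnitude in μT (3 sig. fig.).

Each loop contributes B = μ₀IR²/[2(R²+z²)^(3/2)] on the axis, with z measured from that loop.
Loop 1 (z = 0.061 m): B₁ = 4.53×10⁻⁶ T. Loop 2 (z = 0.0355 m): B₂ = 9.18×10⁻⁶ T.
The fields oppose: B = |B₁ − B₂| = 4.65×10⁻⁶ T.

B ≈ 4.65 μT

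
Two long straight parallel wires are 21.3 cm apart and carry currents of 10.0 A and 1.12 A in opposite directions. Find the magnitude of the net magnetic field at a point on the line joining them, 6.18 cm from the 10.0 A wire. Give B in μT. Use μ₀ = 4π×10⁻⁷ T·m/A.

B ≈ 33.8 μT

Each long wire gives B = μ₀I/(2πd). Distances are d₁ = 0.0618 m and d₂ = 0.1512 m.
B₁ = 3.24×10⁻⁵ T, B₂ = 1.48×10⁻⁶ T.
Between antiparallel currents both contributions point the same way, so they add. B = B₁ + B₂ = 3.24×10⁻⁵ + 1.48×10⁻⁶ = 3.38×10⁻⁵ T.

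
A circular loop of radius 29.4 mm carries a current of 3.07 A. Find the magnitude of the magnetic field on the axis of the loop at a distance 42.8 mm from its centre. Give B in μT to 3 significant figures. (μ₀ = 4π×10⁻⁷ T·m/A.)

On the axis of a circular loop, B = μ₀IR² / [2(R²+z²)^(3/2)].
R² + z² = (0.0294)² + (0.0428)² = 0.002696 m², and (R²+z²)^(3/2) = 1.40×10⁻⁴ m³.
B = (4π×10⁻⁷ × 3.07 × 0.0008644) / (2 × 1.40×10⁻⁴) = 1.19×10⁻⁵ T.

B ≈ 11.9 μT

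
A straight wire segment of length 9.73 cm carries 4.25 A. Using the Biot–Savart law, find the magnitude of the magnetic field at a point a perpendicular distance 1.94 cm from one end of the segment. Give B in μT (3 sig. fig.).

B ≈ 21.5 μT

For a finite straight segment, B = (μ₀I/4πd)(sinθ₁ + sinθ₂), where θ₁, θ₂ are the angles from the perpendicular to each end.
The perpendicular foot is at one end, so the two end-offsets along the wire are 0 and L = 0.0973 m.
sinθ₁ = 0/√(0²+0.0194²) = 0.0000; sinθ₂ = 0.0973/√(0.0973²+0.0194²) = 0.9807.
B = (4π×10⁻⁷ × 4.25) / (4π × 0.0194) × (0.0000 + 0.9807) = 2.15×10⁻⁵ T.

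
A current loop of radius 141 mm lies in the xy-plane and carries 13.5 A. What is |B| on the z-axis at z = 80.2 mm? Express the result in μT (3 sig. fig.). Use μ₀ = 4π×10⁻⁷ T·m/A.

B ≈ 39.5 μT

On the axis of a circular loop, B = μ₀IR² / [2(R²+z²)^(3/2)].
R² + z² = (0.141)² + (0.0802)² = 0.02631 m², and (R²+z²)^(3/2) = 4.27×10⁻³ m³.
B = (4π×10⁻⁷ × 13.5 × 0.01988) / (2 × 4.27×10⁻³) = 3.95×10⁻⁵ T.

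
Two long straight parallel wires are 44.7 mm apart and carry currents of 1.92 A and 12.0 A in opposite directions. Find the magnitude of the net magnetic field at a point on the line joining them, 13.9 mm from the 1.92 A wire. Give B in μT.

B ≈ 106 μT

Each long wire gives B = μ₀I/(2πd). Distances are d₁ = 0.0139 m and d₂ = 0.0308 m.
B₁ = 2.76×10⁻⁵ T, B₂ = 7.79×10⁻⁵ T.
Between antiparallel currents both contributions point the same way, so they add. B = B₁ + B₂ = 2.76×10⁻⁵ + 7.79×10⁻⁵ = 1.06×10⁻⁴ T.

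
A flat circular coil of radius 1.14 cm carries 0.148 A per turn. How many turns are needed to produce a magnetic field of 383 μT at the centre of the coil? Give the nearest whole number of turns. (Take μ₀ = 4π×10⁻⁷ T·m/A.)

For an N-turn coil, B = Nμ₀I/(2R). A single turn gives B₁ = 8.16×10⁻⁶ T with R = 0.0114 m.
N = B/B₁ = 3.83×10⁻⁴ / 8.16×10⁻⁶ = 46.95.

N = 47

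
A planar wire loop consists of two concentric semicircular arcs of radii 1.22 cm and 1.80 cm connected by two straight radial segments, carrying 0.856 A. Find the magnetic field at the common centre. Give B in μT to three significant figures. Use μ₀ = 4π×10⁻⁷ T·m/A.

B ≈ 7.10 μT

The radial connectors point toward the centre, so dl × r̂ = 0 and they contribute nothing.
Each semicircle gives μ₀I/(4R): inner arc 2.20×10⁻⁵ T, outer arc 1.49×10⁻⁵ T.
The two arcs carry current in opposite angular senses, so their fields oppose: B = |2.20×10⁻⁵ − 1.49×10⁻⁵| = 7.10×10⁻⁶ T.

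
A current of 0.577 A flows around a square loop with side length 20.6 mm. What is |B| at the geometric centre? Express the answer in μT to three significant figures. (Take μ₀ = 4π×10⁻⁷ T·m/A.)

B ≈ 31.7 μT

Each side is a finite straight segment at perpendicular distance d = a/(2 tan(π/4)) = 0.0103 m from the centre, with end-angles ±π/4.
One side contributes B₁ = (μ₀I/4πd)·2 sin(π/4) = 7.92×10⁻⁶ T.
All 4 sides add in the same direction: B = 4 × 7.92×10⁻⁶ = 3.17×10⁻⁵ T.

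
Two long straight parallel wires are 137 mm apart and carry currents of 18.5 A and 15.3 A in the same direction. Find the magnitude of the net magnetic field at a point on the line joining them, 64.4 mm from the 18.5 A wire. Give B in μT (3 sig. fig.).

Each long wire gives B = μ₀I/(2πd). Distances are d₁ = 0.0644 m and d₂ = 0.0726 m.
B₁ = 5.75×10⁻⁵ T, B₂ = 4.21×10⁻⁵ T.
Between parallel currents the two contributions point in opposite directions, so they subtract. B = |B₁ − B₂| = |5.75×10⁻⁵ − 4.21×10⁻⁵| = 1.53×10⁻⁵ T.

B ≈ 15.3 μT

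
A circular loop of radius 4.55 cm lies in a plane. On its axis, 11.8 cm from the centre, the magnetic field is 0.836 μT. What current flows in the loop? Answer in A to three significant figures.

On the axis of a loop, B = μ₀IR²/[2(R²+z²)^(3/2)], so I = 2B(R²+z²)^(3/2)/(μ₀R²).
R² + z² = 0.00207 + 0.01392 = 0.01599 m²; raised to 3/2 gives 2.02×10⁻³ m³.
I = 2 × 8.36×10⁻⁷ × 2.02×10⁻³ / (1.26×10⁻⁶ × 0.00207) = 1.30 A.

I ≈ 1.30 A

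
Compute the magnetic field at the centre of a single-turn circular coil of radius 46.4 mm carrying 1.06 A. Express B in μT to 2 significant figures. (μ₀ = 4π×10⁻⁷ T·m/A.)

At the centre of a circular loop the Biot–Savart law gives B = μ₀I/(2R).
B = (4π×10⁻⁷ × 1.06) / (2 × 0.0464) = 1.44×10⁻⁵ T.

B ≈ 14 μT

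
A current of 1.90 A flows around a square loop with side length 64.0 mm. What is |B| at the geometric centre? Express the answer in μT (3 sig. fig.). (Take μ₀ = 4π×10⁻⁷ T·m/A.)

B ≈ 33.6 μT

Each side is a finite straight segment at perpendicular distance d = a/(2 tan(π/4)) = 0.032 m from the centre, with end-angles ±π/4.
One side contributes B₁ = (μ₀I/4πd)·2 sin(π/4) = 8.40×10⁻⁶ T.
All 4 sides add in the same direction: B = 4 × 8.40×10⁻⁶ = 3.36×10⁻⁵ T.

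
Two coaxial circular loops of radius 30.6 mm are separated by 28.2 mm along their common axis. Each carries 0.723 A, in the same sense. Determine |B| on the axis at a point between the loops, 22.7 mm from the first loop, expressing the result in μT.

Each loop contributes B = μ₀IR²/[2(R²+z²)^(3/2)] on the axis, with z measured from that loop.
Loop 1 (z = 0.0227 m): B₁ = 7.69×10⁻⁶ T. Loop 2 (z = 0.0055 m): B₂ = 1.42×10⁻⁵ T.
The fields add: B = B₁ + B₂ = 2.18×10⁻⁵ T.

B ≈ 21.8 μT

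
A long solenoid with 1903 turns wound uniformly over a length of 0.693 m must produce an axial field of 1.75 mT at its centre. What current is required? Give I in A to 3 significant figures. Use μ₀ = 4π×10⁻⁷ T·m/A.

I ≈ 0.507 A

Inside a long solenoid B = μ₀nI with n = 2746 m⁻¹, so I = B/(μ₀n).
I = 1.75×10⁻³ / (4π×10⁻⁷ × 2746) = 0.507 A.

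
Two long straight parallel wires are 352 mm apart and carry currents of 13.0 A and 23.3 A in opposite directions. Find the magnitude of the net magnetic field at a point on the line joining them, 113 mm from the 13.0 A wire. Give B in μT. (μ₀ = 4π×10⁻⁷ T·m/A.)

Each long wire gives B = μ₀I/(2πd). Distances are d₁ = 0.113 m and d₂ = 0.239 m.
B₁ = 2.30×10⁻⁵ T, B₂ = 1.95×10⁻⁵ T.
Between antiparallel currents both contributions point the same way, so they add. B = B₁ + B₂ = 2.30×10⁻⁵ + 1.95×10⁻⁵ = 4.25×10⁻⁵ T.

B ≈ 42.5 μT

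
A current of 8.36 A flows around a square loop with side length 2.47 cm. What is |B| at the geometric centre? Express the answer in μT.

B ≈ 383 μT

Each side is a finite straight segment at perpendicular distance d = a/(2 tan(π/4)) = 0.01235 m from the centre, with end-angles ±π/4.
One side contributes B₁ = (μ₀I/4πd)·2 sin(π/4) = 9.57×10⁻⁵ T.
All 4 sides add in the same direction: B = 4 × 9.57×10⁻⁵ = 3.83×10⁻⁴ T.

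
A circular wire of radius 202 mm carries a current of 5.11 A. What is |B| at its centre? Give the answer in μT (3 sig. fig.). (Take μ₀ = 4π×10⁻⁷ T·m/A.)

B ≈ 15.9 μT

At the centre of a circular loop the Biot–Savart law gives B = μ₀I/(2R).
B = (4π×10⁻⁷ × 5.11) / (2 × 0.202) = 1.59×10⁻⁵ T.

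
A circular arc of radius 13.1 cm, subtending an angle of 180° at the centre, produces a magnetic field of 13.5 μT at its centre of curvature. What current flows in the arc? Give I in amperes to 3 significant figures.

For a circular arc, B = μ₀Iφ/(4πR) with φ in radians; here φ = 3.142 rad.
So I = 4πRB/(μ₀φ) = 4π × 0.131 × 1.35×10⁻⁵ / (4π×10⁻⁷ × 3.142) = 5.63 A.

I ≈ 5.63 A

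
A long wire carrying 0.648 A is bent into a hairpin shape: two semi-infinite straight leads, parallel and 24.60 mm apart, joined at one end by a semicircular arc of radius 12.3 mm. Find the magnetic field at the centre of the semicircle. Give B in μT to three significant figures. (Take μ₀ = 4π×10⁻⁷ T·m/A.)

B ≈ 27.1 μT

The semicircular arc contributes B_arc = μ₀I·π/(4πR) = μ₀I/(4R) = 1.66×10⁻⁵ T.
Each semi-infinite lead is at perpendicular distance R = 0.0123 m from the centre, with the perpendicular foot at its near end, so it contributes μ₀I/(4πR); both point the same way, together 1.05×10⁻⁵ T.
Arc and leads all point the same direction: B = 1.66×10⁻⁵ + 1.05×10⁻⁵ = 2.71×10⁻⁵ T.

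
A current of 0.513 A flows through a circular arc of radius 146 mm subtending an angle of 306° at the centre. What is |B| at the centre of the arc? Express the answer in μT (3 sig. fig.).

B ≈ 1.88 μT

The Biot–Savart field of a circular arc at its centre is B = μ₀Iφ/(4πR), with φ = 5.341 rad.
B = (4π×10⁻⁷ × 0.513 × 5.341) / (4π × 0.146) = 1.88×10⁻⁶ T.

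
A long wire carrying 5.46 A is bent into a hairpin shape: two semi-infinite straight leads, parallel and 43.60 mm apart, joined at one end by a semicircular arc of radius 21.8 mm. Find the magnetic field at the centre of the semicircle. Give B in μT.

B ≈ 129 μT

The semicircular arc contributes B_arc = μ₀I·π/(4πR) = μ₀I/(4R) = 7.87×10⁻⁵ T.
Each semi-infinite lead is at perpendicular distance R = 0.0218 m from the centre, with the perpendicular foot at its near end, so it contributes μ₀I/(4πR); both point the same way, together 5.01×10⁻⁵ T.
Arc and leads all point the same direction: B = 7.87×10⁻⁵ + 5.01×10⁻⁵ = 1.29×10⁻⁴ T.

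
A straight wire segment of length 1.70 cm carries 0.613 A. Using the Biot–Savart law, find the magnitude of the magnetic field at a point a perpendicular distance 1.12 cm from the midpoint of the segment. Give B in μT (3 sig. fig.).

B ≈ 6.62 μT

For a finite straight segment, B = (μ₀I/4πd)(sinθ₁ + sinθ₂), where θ₁, θ₂ are the angles from the perpendicular to each end.
The perpendicular from the point meets the wire at its midpoint, so each end is L/2 = 0.0085 m away along the wire.
sinθ₁ = 0.0085/√(0.0085²+0.0112²) = 0.6045; sinθ₂ = 0.0085/√(0.0085²+0.0112²) = 0.6045.
B = (4π×10⁻⁷ × 0.613) / (4π × 0.0112) × (0.6045 + 0.6045) = 6.62×10⁻⁶ T.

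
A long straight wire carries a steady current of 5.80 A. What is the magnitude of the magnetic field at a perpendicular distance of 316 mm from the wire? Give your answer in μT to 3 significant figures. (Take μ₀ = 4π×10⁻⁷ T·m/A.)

For an infinitely long straight wire, B = μ₀I/(2πd).
B = (4π×10⁻⁷ × 5.80) / (2π × 0.316) = 3.67×10⁻⁶ T.

B ≈ 3.67 μT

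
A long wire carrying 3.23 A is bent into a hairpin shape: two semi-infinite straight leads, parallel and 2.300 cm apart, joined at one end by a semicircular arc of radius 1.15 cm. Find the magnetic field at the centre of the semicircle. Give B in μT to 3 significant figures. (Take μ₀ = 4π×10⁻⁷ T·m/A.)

The semicircular arc contributes B_arc = μ₀I·π/(4πR) = μ₀I/(4R) = 8.82×10⁻⁵ T.
Each semi-infinite lead is at perpendicular distance R = 0.0115 m from the centre, with the perpendicular foot at its near end, so it contributes μ₀I/(4πR); both point the same way, together 5.62×10⁻⁵ T.
Arc and leads all point the same direction: B = 8.82×10⁻⁵ + 5.62×10⁻⁵ = 1.44×10⁻⁴ T.

B ≈ 144 μT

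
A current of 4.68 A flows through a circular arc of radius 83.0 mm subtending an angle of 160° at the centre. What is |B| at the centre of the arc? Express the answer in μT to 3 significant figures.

The Biot–Savart field of a circular arc at its centre is B = μ₀Iφ/(4πR), with φ = 2.793 rad.
B = (4π×10⁻⁷ × 4.68 × 2.793) / (4π × 0.083) = 1.57×10⁻⁵ T.

B ≈ 15.7 μT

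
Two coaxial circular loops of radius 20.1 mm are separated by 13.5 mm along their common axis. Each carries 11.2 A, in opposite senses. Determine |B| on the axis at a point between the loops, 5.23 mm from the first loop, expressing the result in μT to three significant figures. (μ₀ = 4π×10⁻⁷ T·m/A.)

Each loop contributes B = μ₀IR²/[2(R²+z²)^(3/2)] on the axis, with z measured from that loop.
Loop 1 (z = 0.00523 m): B₁ = 3.17×10⁻⁴ T. Loop 2 (z = 0.00827 m): B₂ = 2.77×10⁻⁴ T.
The fields oppose: B = |B₁ − B₂| = 4.04×10⁻⁵ T.

B ≈ 40.4 μT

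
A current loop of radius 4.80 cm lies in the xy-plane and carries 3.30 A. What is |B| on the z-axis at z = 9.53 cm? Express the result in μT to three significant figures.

On the axis of a circular loop, B = μ₀IR² / [2(R²+z²)^(3/2)].
R² + z² = (0.048)² + (0.0953)² = 0.01139 m², and (R²+z²)^(3/2) = 1.21×10⁻³ m³.
B = (4π×10⁻⁷ × 3.30 × 0.002304) / (2 × 1.21×10⁻³) = 3.93×10⁻⁶ T.

B ≈ 3.93 μT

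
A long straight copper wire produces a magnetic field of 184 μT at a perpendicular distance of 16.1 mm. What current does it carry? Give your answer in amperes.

I ≈ 14.8 A

For a long straight wire B = μ₀I/(2πd), so I = 2πdB/μ₀.
I = 2π × 0.0161 × 1.84×10⁻⁴ / (4π×10⁻⁷) = 14.8 A.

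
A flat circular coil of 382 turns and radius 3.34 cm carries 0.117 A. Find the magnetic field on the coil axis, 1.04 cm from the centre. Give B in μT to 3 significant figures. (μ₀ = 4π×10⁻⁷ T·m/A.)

B ≈ 732 μT

For an N-turn flat coil, B = Nμ₀IR²/[2(R²+z²)^(3/2)] with R = 0.0334 m, z = 0.0104 m.
B = 382 × 1.92×10⁻⁶ T = 7.32×10⁻⁴ T.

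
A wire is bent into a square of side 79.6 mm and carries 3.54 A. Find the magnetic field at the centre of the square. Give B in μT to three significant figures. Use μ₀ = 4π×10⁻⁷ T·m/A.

B ≈ 50.3 μT

Each side is a finite straight segment at perpendicular distance d = a/(2 tan(π/4)) = 0.0398 m from the centre, with end-angles ±π/4.
One side contributes B₁ = (μ₀I/4πd)·2 sin(π/4) = 1.26×10⁻⁵ T.
All 4 sides add in the same direction: B = 4 × 1.26×10⁻⁵ = 5.03×10⁻⁵ T.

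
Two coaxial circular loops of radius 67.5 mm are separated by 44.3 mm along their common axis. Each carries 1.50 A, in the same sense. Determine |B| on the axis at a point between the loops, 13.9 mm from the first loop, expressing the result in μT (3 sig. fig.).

Each loop contributes B = μ₀IR²/[2(R²+z²)^(3/2)] on the axis, with z measured from that loop.
Loop 1 (z = 0.0139 m): B₁ = 1.31×10⁻⁵ T. Loop 2 (z = 0.0304 m): B₂ = 1.06×10⁻⁵ T.
The fields add: B = B₁ + B₂ = 2.37×10⁻⁵ T.

B ≈ 23.7 μT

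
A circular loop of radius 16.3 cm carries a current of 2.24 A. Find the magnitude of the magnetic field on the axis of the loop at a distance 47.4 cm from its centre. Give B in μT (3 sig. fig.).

On the axis of a circular loop, B = μ₀IR² / [2(R²+z²)^(3/2)].
R² + z² = (0.163)² + (0.474)² = 0.2512 m², and (R²+z²)^(3/2) = 0.126 m³.
B = (4π×10⁻⁷ × 2.24 × 0.02657) / (2 × 0.126) = 2.97×10⁻⁷ T.

B ≈ 0.297 μT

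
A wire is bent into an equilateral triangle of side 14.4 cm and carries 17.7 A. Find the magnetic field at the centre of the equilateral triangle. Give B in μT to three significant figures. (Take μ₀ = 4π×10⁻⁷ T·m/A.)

Each side is a finite straight segment at perpendicular distance d = a/(2 tan(π/3)) = 0.04157 m from the centre, with end-angles ±π/3.
One side contributes B₁ = (μ₀I/4πd)·2 sin(π/3) = 7.37×10⁻⁵ T.
All 3 sides add in the same direction: B = 3 × 7.37×10⁻⁵ = 2.21×10⁻⁴ T.

B ≈ 221 μT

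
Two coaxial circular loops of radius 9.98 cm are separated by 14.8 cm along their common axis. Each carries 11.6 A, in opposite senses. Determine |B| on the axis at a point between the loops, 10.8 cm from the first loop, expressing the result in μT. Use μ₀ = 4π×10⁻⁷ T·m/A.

B ≈ 35.6 μT

Each loop contributes B = μ₀IR²/[2(R²+z²)^(3/2)] on the axis, with z measured from that loop.
Loop 1 (z = 0.108 m): B₁ = 2.28×10⁻⁵ T. Loop 2 (z = 0.04 m): B₂ = 5.84×10⁻⁵ T.
The fields oppose: B = |B₁ − B₂| = 3.56×10⁻⁵ T.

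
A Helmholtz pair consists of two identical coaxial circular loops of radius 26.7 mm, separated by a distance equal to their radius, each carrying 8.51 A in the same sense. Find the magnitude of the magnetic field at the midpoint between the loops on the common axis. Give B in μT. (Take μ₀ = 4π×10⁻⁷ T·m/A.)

B ≈ 287 μT

Each loop contributes B = μ₀IR²/[2(R²+z²)^(3/2)] on the axis, with z measured from that loop.
Loop 1 (z = 0.01335 m): B₁ = 1.43×10⁻⁴ T. Loop 2 (z = 0.01335 m): B₂ = 1.43×10⁻⁴ T.
The fields add: B = B₁ + B₂ = 2.87×10⁻⁴ T.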